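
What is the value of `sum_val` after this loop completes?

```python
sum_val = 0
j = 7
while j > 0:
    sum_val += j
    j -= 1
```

Sum 7 down to 1
`sum_val` takes the values: 0 → 7 → 13 → 18 → 22 → 25 → 27 → 28

Answer: 28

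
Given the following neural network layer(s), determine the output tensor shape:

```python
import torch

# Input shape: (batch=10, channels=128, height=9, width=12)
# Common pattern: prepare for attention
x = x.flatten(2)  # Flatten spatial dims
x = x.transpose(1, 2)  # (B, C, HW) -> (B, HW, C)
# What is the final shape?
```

Input: (10, 128, 9, 12) -> after flatten(2): (10, 128, 108) -> Output: (10, 108, 128)

Answer: (10, 108, 128)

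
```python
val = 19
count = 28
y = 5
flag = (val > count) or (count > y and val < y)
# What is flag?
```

Trace:
`val = 19` → val = 19
`count = 28` → count = 28
`y = 5` → y = 5
`flag = (val > count) or (count > y and val < y)` → flag = False
So flag = False

Answer: False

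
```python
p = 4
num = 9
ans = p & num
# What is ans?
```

Trace:
`p = 4` → p = 4
`num = 9` → num = 9
`ans = p & num` → ans = 0
So ans = 0

Answer: 0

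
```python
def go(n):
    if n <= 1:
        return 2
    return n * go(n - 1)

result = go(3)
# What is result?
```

go(3) = 3 * 2 * 2 = 12

Answer: 12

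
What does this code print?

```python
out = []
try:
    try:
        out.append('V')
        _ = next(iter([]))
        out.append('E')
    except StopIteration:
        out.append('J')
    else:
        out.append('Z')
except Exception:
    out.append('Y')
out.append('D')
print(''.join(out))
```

Execution trace: 'V' (inner try body) → 'J' (inner except StopIteration) → 'D' (after the try/except). Output: VJD

Answer: VJD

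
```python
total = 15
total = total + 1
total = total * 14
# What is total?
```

Trace:
`total = 15` → total = 15
`total = total + 1` → total = 16
`total = total * 14` → total = 224
So total = 224

Answer: 224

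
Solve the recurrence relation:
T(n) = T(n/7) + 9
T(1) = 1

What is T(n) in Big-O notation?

Each step divides n by 7 and adds 9. After log_7(n) steps we reach T(1)=1. So T(n) = 9·log_7(n) + 1 = O(log n).

Answer: O(log n)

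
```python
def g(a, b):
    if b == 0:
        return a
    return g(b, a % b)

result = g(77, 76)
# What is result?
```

g(77, 76) -> g(76, 1) -> g(1, 0) -> 1

Answer: 1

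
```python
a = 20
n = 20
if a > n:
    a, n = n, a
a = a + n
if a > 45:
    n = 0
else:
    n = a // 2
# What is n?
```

Trace:
`a = 20` → a = 20
`n = 20` → n = 20
`if a > n: ...` → a > n is False → no variable changes
`a = a + n` → a = 40
`if a > 45: ...` → a > 45 is False, take else branch → no variable changes
So n = 20

Answer: 20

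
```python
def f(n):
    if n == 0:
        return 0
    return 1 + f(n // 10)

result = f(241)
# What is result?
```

Count of digits of 241: 3

Answer: 3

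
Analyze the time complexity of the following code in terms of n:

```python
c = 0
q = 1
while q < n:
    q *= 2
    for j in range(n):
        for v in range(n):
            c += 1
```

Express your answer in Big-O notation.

Each loop level contributes: log n × n × n. Multiplying the contributions gives O(n^2 log n).

Answer: O(n^2 log n)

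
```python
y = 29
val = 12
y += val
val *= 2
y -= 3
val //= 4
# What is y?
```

Trace:
`y = 29` → y = 29
`val = 12` → val = 12
`y += val` → y = 41
`val *= 2` → val = 24
`y -= 3` → y = 38
`val //= 4` → val = 6
So y = 38

Answer: 38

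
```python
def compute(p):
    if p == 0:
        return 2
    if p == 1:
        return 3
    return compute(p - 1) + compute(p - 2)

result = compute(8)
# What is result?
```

Build up from base cases: compute(0)=2, compute(1)=3, compute(2)=5, compute(3)=8, compute(4)=13, compute(5)=21, compute(6)=34, ..., compute(8)=89

Answer: 89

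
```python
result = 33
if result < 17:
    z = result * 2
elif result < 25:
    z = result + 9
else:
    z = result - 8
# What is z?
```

Trace:
`result = 33` → result = 33
`if result < 17: ...` → result < 17 is False, result < 25 is False, take else branch → z = 25
So z = 25

Answer: 25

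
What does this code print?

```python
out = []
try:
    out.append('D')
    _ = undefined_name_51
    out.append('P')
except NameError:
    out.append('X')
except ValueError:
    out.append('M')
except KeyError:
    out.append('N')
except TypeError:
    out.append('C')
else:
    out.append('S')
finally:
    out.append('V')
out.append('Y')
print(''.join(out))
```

Execution trace: 'D' (try body) → 'X' (except NameError) → 'V' (finally) → 'Y' (after the try/except). Output: DXVY

Answer: DXVY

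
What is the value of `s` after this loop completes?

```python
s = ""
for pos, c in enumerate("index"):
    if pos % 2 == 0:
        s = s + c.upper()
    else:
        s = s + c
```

Uppercase even positions in 'index'
`s` takes the values: "" → "I" → "In" → "InD" → "InDe" → "InDeX"

Answer: "InDeX"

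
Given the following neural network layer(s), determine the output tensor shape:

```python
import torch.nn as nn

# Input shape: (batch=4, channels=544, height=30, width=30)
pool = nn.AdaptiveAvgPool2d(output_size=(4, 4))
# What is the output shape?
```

Input: (4, 544, 30, 30) -> Output: (4, 544, 4, 4)

Answer: (4, 544, 4, 4)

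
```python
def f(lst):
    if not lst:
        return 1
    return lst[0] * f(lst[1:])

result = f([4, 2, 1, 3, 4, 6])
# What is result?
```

Product over [4, 2, 1, 3, 4, 6] = 4 * 2 * 1 * 3 * 4 * 6 = 576

Answer: 576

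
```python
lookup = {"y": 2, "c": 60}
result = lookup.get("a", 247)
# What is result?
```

Trace:
`lookup = {"y": 2, "c": 60}` → lookup = {'y': 2, 'c': 60}
`result = lookup.get("a", 247)` → result = 247
So result = 247

Answer: 247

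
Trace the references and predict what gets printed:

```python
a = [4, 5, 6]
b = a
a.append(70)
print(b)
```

Key concept: basic list aliasing.
Step by step:
`a = [4, 5, 6]` → a = [4, 5, 6]
`b = a` → b = [4, 5, 6] (same object as a)
`a.append(70)` → a = [4, 5, 6, 70] (same object as b); b = [4, 5, 6, 70] (same object as a)
`print(b)` → prints [4, 5, 6, 70]

Answer: [4, 5, 6, 70]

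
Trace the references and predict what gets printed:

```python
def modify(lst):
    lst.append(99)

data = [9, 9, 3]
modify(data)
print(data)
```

Key concept: function modifies passed list.
Step by step:
`data = [9, 9, 3]` → data = [9, 9, 3]
`modify(data)` → data = [9, 9, 3, 99]
`print(data)` → prints [9, 9, 3, 99]

Answer: [9, 9, 3, 99]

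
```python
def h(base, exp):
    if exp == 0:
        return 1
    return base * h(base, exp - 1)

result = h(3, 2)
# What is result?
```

h(3, 2) = 3 * 3 = 9

Answer: 9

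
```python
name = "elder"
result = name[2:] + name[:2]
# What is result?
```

Trace:
`name = "elder"` → name = 'elder'
`result = name[2:] + name[:2]` → result = 'derel'
So result = 'derel'

Answer: 'derel'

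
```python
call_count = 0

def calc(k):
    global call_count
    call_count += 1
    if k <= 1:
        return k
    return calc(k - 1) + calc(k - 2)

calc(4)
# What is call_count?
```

Calls(k) = 1 + Calls(k-1) + Calls(k-2); Calls(0)=Calls(1)=1. For k=4 this gives 9.

Answer: 9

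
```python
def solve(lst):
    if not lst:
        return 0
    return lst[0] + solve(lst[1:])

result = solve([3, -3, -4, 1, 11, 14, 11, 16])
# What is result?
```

3 + (-3) + (-4) + 1 + 11 + 14 + 11 + 16 + 0 = 49

Answer: 49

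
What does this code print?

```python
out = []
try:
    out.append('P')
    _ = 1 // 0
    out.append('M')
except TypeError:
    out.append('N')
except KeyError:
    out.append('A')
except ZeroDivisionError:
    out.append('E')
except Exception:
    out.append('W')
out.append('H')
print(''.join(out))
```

Execution trace: 'P' (try body) → 'E' (except ZeroDivisionError) → 'H' (after the try/except). Output: PEH

Answer: PEH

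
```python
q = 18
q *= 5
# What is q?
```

Trace:
`q = 18` → q = 18
`q *= 5` → q = 90
So q = 90

Answer: 90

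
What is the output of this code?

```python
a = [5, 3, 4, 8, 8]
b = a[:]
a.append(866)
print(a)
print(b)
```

Key concept: slice [:] creates copy.
Step by step:
`a = [5, 3, 4, 8, 8]` → a = [5, 3, 4, 8, 8]
`b = a[:]` → b = [5, 3, 4, 8, 8]
`a.append(866)` → a = [5, 3, 4, 8, 8, 866]
`print(a)` → prints [5, 3, 4, 8, 8, 866]
`print(b)` → prints [5, 3, 4, 8, 8]

Answer:
[5, 3, 4, 8, 8, 866]
[5, 3, 4, 8, 8]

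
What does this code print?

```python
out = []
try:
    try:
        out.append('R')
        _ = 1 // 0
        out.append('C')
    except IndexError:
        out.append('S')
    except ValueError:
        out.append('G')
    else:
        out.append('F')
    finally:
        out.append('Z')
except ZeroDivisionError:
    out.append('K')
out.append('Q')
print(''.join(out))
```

Execution trace: 'R' (try body) → 'Z' (finally) → 'K' (outer except ZeroDivisionError) → 'Q' (after the try/except). Output: RZKQ

Answer: RZKQ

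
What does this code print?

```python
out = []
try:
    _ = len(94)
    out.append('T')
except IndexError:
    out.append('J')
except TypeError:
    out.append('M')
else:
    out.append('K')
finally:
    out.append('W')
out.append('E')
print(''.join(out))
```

Execution trace: 'M' (except TypeError) → 'W' (finally) → 'E' (after the try/except). Output: MWE

Answer: MWE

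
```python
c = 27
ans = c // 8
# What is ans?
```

Trace:
`c = 27` → c = 27
`ans = c // 8` → ans = 3
So ans = 3

Answer: 3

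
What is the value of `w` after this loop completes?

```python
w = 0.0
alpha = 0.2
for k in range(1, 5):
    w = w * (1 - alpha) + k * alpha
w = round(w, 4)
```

Moving average with lr=0.2
`w` takes the values: 0.0 → 0.2 → 0.56 → 1.048 → 1.6384

Answer: 1.6384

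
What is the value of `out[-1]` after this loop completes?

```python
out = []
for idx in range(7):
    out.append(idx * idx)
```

Last element of squares 0 to 6
`out` takes the values: [] → [0] → [0, 1] → [0, 1, 4] → [0, 1, 4, 9] → [0, 1, 4, 9, 16] → [0, 1, 4, 9, 16, 25] → [0, 1, 4, 9, 16, 25, 36]
So `out[-1]` = 36

Answer: 36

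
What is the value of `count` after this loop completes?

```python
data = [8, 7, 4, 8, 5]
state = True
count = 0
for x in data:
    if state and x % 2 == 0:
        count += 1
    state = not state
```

Count even values at even positions
`count` takes the values: 0 → 1 → 2

Answer: 2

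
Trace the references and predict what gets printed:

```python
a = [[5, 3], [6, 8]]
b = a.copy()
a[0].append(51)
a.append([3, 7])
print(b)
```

Key concept: shallow copy with nested lists.
Step by step:
`a = [[5, 3], [6, 8]]` → a = [[5, 3], [6, 8]]
`b = a.copy()` → b = [[5, 3], [6, 8]]
`a[0].append(51)` → a = [[5, 3, 51], [6, 8]]; b = [[5, 3, 51], [6, 8]]
`a.append([3, 7])` → a = [[5, 3, 51], [6, 8], [3, 7]]
`print(b)` → prints [[5, 3, 51], [6, 8]]

Answer: [[5, 3, 51], [6, 8]]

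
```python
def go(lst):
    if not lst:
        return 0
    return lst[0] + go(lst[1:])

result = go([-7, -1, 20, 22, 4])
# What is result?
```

(-7) + (-1) + 20 + 22 + 4 + 0 = 38

Answer: 38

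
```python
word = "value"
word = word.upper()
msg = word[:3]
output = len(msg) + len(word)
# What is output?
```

Trace:
`word = "value"` → word = 'value'
`word = word.upper()` → word = 'VALUE'
`msg = word[:3]` → msg = 'VAL'
`output = len(msg) + len(word)` → output = 8
So output = 8

Answer: 8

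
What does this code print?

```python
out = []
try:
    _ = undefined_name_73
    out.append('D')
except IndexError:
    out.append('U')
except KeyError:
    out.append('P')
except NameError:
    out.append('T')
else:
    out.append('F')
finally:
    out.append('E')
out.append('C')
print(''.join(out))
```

Execution trace: 'T' (except NameError) → 'E' (finally) → 'C' (after the try/except). Output: TEC

Answer: TEC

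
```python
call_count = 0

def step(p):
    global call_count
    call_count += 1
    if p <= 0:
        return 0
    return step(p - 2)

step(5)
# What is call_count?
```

Linear recursion stepping by 2: 4 calls from p=5 down to ≤0.

Answer: 4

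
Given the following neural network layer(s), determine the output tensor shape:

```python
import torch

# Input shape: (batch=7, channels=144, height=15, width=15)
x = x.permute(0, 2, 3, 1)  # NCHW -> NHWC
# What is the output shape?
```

Input: (7, 144, 15, 15) -> Output: (7, 15, 15, 144)

Answer: (7, 15, 15, 144)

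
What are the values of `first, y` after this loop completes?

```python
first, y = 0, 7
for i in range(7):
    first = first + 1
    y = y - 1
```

first goes 0→7, y goes 7→0
`first, y` takes the values: (0, 7) → (1, 7) → (1, 6) → (2, 6) → (2, 5) → (3, 5) → (3, 4) → (4, 4) → (4, 3) → (5, 3) → (5, 2) → (6, 2) → (6, 1) → (7, 1) → (7, 0)

Answer: 7, 0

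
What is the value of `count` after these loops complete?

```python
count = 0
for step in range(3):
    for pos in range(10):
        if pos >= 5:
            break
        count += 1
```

Inner breaks at 5, outer runs 3 times
`count` takes the values: 0 → 1 → 2 → 3 → 4 → 5 → 6 → 7 → 8 → 9 → 10 → 11 → 12 → 13 → 14 → 15

Answer: 15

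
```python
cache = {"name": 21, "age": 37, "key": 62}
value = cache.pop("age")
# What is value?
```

Trace:
`cache = {"name": 21, "age": 37, "key": 62}` → cache = {'name': 21, 'age': 37, 'key': 62}
`value = cache.pop("age")` → cache = {'name': 21, 'key': 62}; value = 37
So value = 37

Answer: 37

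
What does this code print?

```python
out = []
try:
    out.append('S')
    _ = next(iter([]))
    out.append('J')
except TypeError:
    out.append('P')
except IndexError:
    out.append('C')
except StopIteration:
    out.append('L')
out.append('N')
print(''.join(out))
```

Execution trace: 'S' (try body) → 'L' (except StopIteration) → 'N' (after the try/except). Output: SLN

Answer: SLN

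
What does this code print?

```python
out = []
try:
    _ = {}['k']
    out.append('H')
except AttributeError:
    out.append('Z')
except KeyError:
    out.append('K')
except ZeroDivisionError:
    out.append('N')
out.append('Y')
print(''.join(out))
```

Execution trace: 'K' (except KeyError) → 'Y' (after the try/except). Output: KY

Answer: KY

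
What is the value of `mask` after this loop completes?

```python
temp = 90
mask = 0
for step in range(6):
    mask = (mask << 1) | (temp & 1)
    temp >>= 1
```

Reverse lowest 6 bits of 90
`mask` takes the values: 0 → 1 → 2 → 5 → 11 → 22

Answer: 22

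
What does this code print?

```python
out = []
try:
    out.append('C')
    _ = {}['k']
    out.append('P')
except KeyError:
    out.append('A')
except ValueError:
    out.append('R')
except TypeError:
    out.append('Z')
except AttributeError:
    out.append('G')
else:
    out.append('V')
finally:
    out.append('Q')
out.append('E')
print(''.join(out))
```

Execution trace: 'C' (try body) → 'A' (except KeyError) → 'Q' (finally) → 'E' (after the try/except). Output: CAQE

Answer: CAQE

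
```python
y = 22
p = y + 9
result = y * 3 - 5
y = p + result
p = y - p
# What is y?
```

Trace:
`y = 22` → y = 22
`p = y + 9` → p = 31
`result = y * 3 - 5` → result = 61
`y = p + result` → y = 92
`p = y - p` → p = 61
So y = 92

Answer: 92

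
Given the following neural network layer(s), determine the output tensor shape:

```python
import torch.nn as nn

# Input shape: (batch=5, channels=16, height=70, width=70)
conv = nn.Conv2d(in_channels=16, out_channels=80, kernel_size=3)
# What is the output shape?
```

Input: (5, 16, 70, 70) -> Output: (5, 80, 68, 68)

Answer: (5, 80, 68, 68)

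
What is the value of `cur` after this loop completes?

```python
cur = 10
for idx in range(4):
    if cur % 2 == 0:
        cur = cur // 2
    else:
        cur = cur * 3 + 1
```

Collatz-style transformation from 10
`cur` takes the values: 10 → 5 → 16 → 8 → 4

Answer: 4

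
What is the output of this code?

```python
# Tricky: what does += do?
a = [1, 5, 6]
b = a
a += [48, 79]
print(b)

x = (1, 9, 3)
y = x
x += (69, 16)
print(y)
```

Key concept: += behavior differs for mutable vs immutable.
Step by step:
`a = [1, 5, 6]` → a = [1, 5, 6]
`b = a` → b = [1, 5, 6] (same object as a)
`a += [48, 79]` → a = [1, 5, 6, 48, 79] (same object as b); b = [1, 5, 6, 48, 79] (same object as a)
`print(b)` → prints [1, 5, 6, 48, 79]
`x = (1, 9, 3)` → x = (1, 9, 3)
`y = x` → y = (1, 9, 3)
`x += (69, 16)` → x = (1, 9, 3, 69, 16)
`print(y)` → prints (1, 9, 3)

Answer:
[1, 5, 6, 48, 79]
(1, 9, 3)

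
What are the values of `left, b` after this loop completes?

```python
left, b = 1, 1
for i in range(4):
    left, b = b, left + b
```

Fibonacci: after 4 iterations
`left, b` takes the values: (1, 1) → (1, 2) → (2, 3) → (3, 5) → (5, 8)

Answer: 5, 8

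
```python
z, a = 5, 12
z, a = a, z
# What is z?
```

Trace:
`z, a = 5, 12` → z = 5; a = 12
`z, a = a, z` → z = 12; a = 5
So z = 12

Answer: 12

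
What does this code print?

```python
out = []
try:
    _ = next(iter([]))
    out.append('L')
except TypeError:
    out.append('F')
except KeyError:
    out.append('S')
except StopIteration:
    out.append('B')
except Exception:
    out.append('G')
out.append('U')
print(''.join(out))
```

Execution trace: 'B' (except StopIteration) → 'U' (after the try/except). Output: BU

Answer: BU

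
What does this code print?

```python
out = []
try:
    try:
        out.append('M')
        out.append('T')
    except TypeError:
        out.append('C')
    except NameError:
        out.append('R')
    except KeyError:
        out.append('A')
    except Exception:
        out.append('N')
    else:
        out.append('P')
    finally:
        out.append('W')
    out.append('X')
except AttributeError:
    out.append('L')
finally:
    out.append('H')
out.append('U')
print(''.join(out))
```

Execution trace: 'M' (inner try body) → 'T' (inner try body, no exception) → 'P' (inner else) → 'W' (inner finally) → 'X' (try body, no exception) → 'H' (finally) → 'U' (after the try/except). Output: MTPWXHU

Answer: MTPWXHU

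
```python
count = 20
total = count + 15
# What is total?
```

Trace:
`count = 20` → count = 20
`total = count + 15` → total = 35
So total = 35

Answer: 35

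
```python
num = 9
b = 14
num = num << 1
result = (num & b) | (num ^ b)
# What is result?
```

Trace:
`num = 9` → num = 9
`b = 14` → b = 14
`num = num << 1` → num = 18
`result = (num & b) | (num ^ b)` → result = 30
So result = 30

Answer: 30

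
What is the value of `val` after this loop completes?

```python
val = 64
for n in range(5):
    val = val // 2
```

Halve 5 times: 64 // 2^5 = 2
`val` takes the values: 64 → 32 → 16 → 8 → 4 → 2

Answer: 2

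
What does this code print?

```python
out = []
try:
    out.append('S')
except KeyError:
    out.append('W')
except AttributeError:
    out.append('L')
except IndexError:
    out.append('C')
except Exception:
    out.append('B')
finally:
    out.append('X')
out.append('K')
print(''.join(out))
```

Execution trace: 'S' (try body, no exception) → 'X' (finally) → 'K' (after the try/except). Output: SXK

Answer: SXK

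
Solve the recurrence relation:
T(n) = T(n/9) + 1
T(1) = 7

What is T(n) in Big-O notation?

Each step divides n by 9 and adds 1. After log_9(n) steps we reach T(1)=7. So T(n) = 1·log_9(n) + 7 = O(log n).

Answer: O(log n)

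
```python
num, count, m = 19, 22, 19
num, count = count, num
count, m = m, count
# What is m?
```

Trace:
`num, count, m = 19, 22, 19` → num = 19; count = 22; m = 19
`num, count = count, num` → num = 22; count = 19
`count, m = m, count` → count = 19; m = 19
So m = 19

Answer: 19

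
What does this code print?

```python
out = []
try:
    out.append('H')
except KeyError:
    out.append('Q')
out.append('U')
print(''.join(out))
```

Execution trace: 'H' (try body, no exception) → 'U' (after the try/except). Output: HU

Answer: HU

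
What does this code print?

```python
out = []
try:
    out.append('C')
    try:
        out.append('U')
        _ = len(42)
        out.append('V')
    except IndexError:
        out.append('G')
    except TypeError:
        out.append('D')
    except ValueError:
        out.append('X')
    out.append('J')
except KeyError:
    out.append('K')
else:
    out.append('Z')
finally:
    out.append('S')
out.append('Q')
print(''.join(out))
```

Execution trace: 'C' (try body) → 'U' (inner try body) → 'D' (inner except TypeError) → 'J' (try body, no exception) → 'Z' (else) → 'S' (finally) → 'Q' (after the try/except). Output: CUDJZSQ

Answer: CUDJZSQ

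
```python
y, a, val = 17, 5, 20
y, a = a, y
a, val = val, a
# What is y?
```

Trace:
`y, a, val = 17, 5, 20` → y = 17; a = 5; val = 20
`y, a = a, y` → y = 5; a = 17
`a, val = val, a` → a = 20; val = 17
So y = 5

Answer: 5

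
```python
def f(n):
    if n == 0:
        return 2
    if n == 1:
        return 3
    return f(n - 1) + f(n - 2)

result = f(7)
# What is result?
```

Build up from base cases: f(0)=2, f(1)=3, f(2)=5, f(3)=8, f(4)=13, f(5)=21, f(6)=34, ..., f(7)=55

Answer: 55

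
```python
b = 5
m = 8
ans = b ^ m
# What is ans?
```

Trace:
`b = 5` → b = 5
`m = 8` → m = 8
`ans = b ^ m` → ans = 13
So ans = 13

Answer: 13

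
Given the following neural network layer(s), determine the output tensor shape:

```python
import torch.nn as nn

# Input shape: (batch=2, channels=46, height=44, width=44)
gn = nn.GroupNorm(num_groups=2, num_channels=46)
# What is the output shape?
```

Input: (2, 46, 44, 44) -> Output: (2, 46, 44, 44)

Answer: (2, 46, 44, 44)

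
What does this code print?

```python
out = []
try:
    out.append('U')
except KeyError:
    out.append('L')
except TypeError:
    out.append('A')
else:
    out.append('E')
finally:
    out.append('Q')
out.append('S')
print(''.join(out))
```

Execution trace: 'U' (try body, no exception) → 'E' (else) → 'Q' (finally) → 'S' (after the try/except). Output: UEQS

Answer: UEQS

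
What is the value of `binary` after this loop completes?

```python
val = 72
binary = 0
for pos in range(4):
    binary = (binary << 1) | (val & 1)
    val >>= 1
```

Reverse lowest 4 bits of 72
`binary` takes the values: 0 → 1

Answer: 1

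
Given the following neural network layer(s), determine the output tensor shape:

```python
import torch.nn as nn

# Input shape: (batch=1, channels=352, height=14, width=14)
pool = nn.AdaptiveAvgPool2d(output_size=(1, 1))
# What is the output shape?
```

Input: (1, 352, 14, 14) -> Output: (1, 352, 1, 1)

Answer: (1, 352, 1, 1)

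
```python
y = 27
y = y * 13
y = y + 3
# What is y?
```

Trace:
`y = 27` → y = 27
`y = y * 13` → y = 351
`y = y + 3` → y = 354
So y = 354

Answer: 354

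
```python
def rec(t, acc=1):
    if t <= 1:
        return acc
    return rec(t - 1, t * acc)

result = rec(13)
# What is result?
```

Accumulator trace (n, acc): (13, 1) -> (12, 13) -> (11, 156) -> (10, 1716) -> (9, 17160) -> (8, 154440) -> (7, 1235520) -> (6, 8648640) -> (5, 51891840) -> (4, 259459200) -> (3, 1037836800) -> (2, 3113510400) -> (1, 6227020800) -> return 6227020800

Answer: 6227020800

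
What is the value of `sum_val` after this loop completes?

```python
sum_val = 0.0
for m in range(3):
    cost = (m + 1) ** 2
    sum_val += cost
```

Sum of squared losses 1² + 2² + ... + 3²
`sum_val` takes the values: 0.0 → 1.0 → 5.0 → 14.0

Answer: 14.0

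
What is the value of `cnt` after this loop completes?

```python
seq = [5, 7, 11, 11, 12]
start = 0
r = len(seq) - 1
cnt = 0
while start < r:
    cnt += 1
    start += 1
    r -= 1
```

Iterations until pointers meet (list length 5)
`cnt` takes the values: 0 → 1 → 2

Answer: 2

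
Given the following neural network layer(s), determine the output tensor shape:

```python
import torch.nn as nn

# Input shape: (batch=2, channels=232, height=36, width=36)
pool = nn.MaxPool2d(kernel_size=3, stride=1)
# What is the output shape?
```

Input: (2, 232, 36, 36) -> Output: (2, 232, 34, 34)

Answer: (2, 232, 34, 34)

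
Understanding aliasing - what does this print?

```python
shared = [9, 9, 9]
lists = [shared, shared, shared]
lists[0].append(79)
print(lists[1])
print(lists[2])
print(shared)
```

Key concept: list of same reference.
Step by step:
`shared = [9, 9, 9]` → shared = [9, 9, 9]
`lists = [shared, shared, shared]` → lists = [[9, 9, 9], [9, 9, 9], [9, 9, 9]]
`lists[0].append(79)` → shared = [9, 9, 9, 79]; lists = [[9, 9, 9, 79], [9, 9, 9, 79], [9, 9, 9, 79]]
`print(lists[1])` → prints [9, 9, 9, 79]
`print(lists[2])` → prints [9, 9, 9, 79]
`print(shared)` → prints [9, 9, 9, 79]

Answer:
[9, 9, 9, 79]
[9, 9, 9, 79]
[9, 9, 9, 79]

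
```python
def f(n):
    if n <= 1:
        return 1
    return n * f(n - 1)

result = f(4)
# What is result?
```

f(4) = 4 * 3 * 2 * 1 = 24

Answer: 24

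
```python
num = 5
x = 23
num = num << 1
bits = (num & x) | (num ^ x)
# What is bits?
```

Trace:
`num = 5` → num = 5
`x = 23` → x = 23
`num = num << 1` → num = 10
`bits = (num & x) | (num ^ x)` → bits = 31
So bits = 31

Answer: 31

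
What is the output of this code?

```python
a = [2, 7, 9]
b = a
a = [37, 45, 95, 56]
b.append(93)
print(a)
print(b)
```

Key concept: rebinding vs mutation: a is rebound to a new list, b still points at the original.
Step by step:
`a = [2, 7, 9]` → a = [2, 7, 9]
`b = a` → b = [2, 7, 9] (same object as a)
`a = [37, 45, 95, 56]` → a = [37, 45, 95, 56]
`b.append(93)` → b = [2, 7, 9, 93]
`print(a)` → prints [37, 45, 95, 56]
`print(b)` → prints [2, 7, 9, 93]

Answer:
[37, 45, 95, 56]
[2, 7, 9, 93]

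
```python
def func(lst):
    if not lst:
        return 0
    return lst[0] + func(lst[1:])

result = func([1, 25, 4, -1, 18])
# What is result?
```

1 + 25 + 4 + (-1) + 18 + 0 = 47

Answer: 47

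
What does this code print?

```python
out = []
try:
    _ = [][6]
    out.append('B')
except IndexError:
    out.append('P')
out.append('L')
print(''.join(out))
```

Execution trace: 'P' (except IndexError) → 'L' (after the try/except). Output: PL

Answer: PL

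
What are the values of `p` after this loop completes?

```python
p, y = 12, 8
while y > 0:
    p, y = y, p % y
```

GCD of 12 and 8
`p` takes the values: 12 → 8 → 4

Answer: 4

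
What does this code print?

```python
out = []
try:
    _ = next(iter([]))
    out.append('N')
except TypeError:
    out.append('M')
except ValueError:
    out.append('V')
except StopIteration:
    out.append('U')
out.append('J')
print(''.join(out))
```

Execution trace: 'U' (except StopIteration) → 'J' (after the try/except). Output: UJ

Answer: UJ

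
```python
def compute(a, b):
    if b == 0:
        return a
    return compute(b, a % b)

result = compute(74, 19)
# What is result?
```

compute(74, 19) -> compute(19, 17) -> compute(17, 2) -> compute(2, 1) -> compute(1, 0) -> 1

Answer: 1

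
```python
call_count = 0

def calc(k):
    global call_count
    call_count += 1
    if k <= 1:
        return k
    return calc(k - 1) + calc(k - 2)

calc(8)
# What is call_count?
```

Calls(k) = 1 + Calls(k-1) + Calls(k-2); Calls(0)=Calls(1)=1. For k=8 this gives 67.

Answer: 67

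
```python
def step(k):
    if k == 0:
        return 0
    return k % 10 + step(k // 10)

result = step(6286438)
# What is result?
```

Sum of digits of 6286438: 8 + 3 + 4 + 6 + 8 + 2 + 6 = 37

Answer: 37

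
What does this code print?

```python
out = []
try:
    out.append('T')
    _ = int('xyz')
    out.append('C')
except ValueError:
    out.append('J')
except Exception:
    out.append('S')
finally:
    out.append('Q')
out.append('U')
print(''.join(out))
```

Execution trace: 'T' (try body) → 'J' (except ValueError) → 'Q' (finally) → 'U' (after the try/except). Output: TJQU

Answer: TJQU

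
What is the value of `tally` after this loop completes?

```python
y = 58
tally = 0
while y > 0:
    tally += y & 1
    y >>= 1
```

Count set bits in 58 (binary: 0b111010)
`tally` takes the values: 0 → 1 → 2 → 3 → 4

Answer: 4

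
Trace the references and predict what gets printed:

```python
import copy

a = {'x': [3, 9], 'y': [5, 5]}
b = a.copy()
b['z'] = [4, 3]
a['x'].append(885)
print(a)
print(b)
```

Key concept: shallow copy of dict with mutable values.
Step by step:
`a = {'x': [3, 9], 'y': [5, 5]}` → a = {'x': [3, 9], 'y': [5, 5]}
`b = a.copy()` → b = {'x': [3, 9], 'y': [5, 5]}
`b['z'] = [4, 3]` → b = {'x': [3, 9], 'y': [5, 5], 'z': [4, 3]}
`a['x'].append(885)` → a = {'x': [3, 9, 885], 'y': [5, 5]}; b = {'x': [3, 9, 885], 'y': [5, 5], 'z': [4, 3]}
`print(a)` → prints {'x': [3, 9, 885], 'y': [5, 5]}
`print(b)` → prints {'x': [3, 9, 885], 'y': [5, 5], 'z': [4, 3]}

Answer:
{'x': [3, 9, 885], 'y': [5, 5]}
{'x': [3, 9, 885], 'y': [5, 5], 'z': [4, 3]}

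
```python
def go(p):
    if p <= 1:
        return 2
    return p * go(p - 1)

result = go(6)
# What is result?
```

go(6) = 6 * 5 * 4 * 3 * 2 * 2 = 1440

Answer: 1440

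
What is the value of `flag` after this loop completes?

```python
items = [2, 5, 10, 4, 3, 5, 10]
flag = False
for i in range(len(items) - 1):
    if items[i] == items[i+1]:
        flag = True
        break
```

Check consecutive duplicates in [2, 5, 10, 4, 3, 5, 10]
`flag` takes the values: False

Answer: False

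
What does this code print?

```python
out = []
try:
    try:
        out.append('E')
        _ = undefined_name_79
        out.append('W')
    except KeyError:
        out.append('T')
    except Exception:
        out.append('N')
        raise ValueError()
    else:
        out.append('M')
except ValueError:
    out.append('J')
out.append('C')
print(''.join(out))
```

Execution trace: 'E' (inner try body) → 'N' (inner except Exception) → 'J' (outer except ValueError) → 'C' (after the try/except). Output: ENJC

Answer: ENJC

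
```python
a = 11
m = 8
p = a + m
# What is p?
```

Trace:
`a = 11` → a = 11
`m = 8` → m = 8
`p = a + m` → p = 19
So p = 19

Answer: 19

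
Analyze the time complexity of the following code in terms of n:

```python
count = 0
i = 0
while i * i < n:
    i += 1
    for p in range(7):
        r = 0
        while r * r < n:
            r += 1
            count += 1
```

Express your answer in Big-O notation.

Each loop level contributes: √n × 1 × √n. Multiplying the contributions gives O(n).

Answer: O(n)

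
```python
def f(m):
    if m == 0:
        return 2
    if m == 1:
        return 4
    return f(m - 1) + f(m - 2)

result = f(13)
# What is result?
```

Build up from base cases: f(0)=2, f(1)=4, f(2)=6, f(3)=10, f(4)=16, f(5)=26, f(6)=42, ..., f(13)=1220

Answer: 1220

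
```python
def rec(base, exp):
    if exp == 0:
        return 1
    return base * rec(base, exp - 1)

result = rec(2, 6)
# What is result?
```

rec(2, 6) = 2 * 2 * 2 * 2 * 2 * 2 = 64

Answer: 64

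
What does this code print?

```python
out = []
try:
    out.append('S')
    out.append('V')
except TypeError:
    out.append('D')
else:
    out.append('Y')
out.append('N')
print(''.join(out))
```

Execution trace: 'S' (try body) → 'V' (try body, no exception) → 'Y' (else) → 'N' (after the try/except). Output: SVYN

Answer: SVYN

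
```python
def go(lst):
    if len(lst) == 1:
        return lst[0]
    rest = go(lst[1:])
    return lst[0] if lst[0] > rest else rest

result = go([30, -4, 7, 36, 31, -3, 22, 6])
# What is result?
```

Recursive max over [30, -4, 7, 36, 31, -3, 22, 6] = 36

Answer: 36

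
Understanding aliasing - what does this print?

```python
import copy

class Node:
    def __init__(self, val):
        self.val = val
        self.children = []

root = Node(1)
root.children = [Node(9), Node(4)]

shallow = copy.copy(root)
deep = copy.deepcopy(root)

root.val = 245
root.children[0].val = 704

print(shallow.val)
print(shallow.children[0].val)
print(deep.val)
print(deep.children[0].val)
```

Key concept: deep copy with custom objects.
Step by step:
`root = Node(1)` → root = Node(val=1, children=[])
`root.children = [Node(9), Node(4)]` → root = Node(val=1, children=[Node(val=9, children=[]), Node(val=4, children=[])])
`shallow = copy.copy(root)` → shallow = Node(val=1, children=[Node(val=9, children=[]), Node(val=4, children=[])])
`deep = copy.deepcopy(root)` → deep = Node(val=1, children=[Node(val=9, children=[]), Node(val=4, children=[])])
`root.val = 245` → root = Node(val=245, children=[Node(val=9, children=[]), Node(val=4, children=[])])
`root.children[0].val = 704` → root = Node(val=245, children=[Node(val=704, children=[]), Node(val=4, children=[])]); shallow = Node(val=1, children=[Node(val=704, children=[]), Node(val=4, children=[])])
`print(shallow.val)` → prints 1
`print(shallow.children[0].val)` → prints 704
`print(deep.val)` → prints 1
`print(deep.children[0].val)` → prints 9

Answer:
1
704
1
9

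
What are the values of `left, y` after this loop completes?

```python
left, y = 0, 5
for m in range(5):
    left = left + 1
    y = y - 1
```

left goes 0→5, y goes 5→0
`left, y` takes the values: (0, 5) → (1, 5) → (1, 4) → (2, 4) → (2, 3) → (3, 3) → (3, 2) → (4, 2) → (4, 1) → (5, 1) → (5, 0)

Answer: 5, 0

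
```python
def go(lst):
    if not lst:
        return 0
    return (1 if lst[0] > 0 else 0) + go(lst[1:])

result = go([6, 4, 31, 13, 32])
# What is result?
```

Count of positive elements in [6, 4, 31, 13, 32] = 5

Answer: 5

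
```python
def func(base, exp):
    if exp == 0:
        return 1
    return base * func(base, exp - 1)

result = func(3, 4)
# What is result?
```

func(3, 4) = 3 * 3 * 3 * 3 = 81

Answer: 81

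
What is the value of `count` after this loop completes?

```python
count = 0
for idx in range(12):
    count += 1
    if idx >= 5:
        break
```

Loop breaks when idx reaches 5, count is 6
`count` takes the values: 0 → 1 → 2 → 3 → 4 → 5 → 6

Answer: 6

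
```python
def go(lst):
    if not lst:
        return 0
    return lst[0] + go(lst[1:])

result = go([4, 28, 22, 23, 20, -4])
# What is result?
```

4 + 28 + 22 + 23 + 20 + (-4) + 0 = 93

Answer: 93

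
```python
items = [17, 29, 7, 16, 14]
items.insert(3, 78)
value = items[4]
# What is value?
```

Trace:
`items = [17, 29, 7, 16, 14]` → items = [17, 29, 7, 16, 14]
`items.insert(3, 78)` → items = [17, 29, 7, 78, 16, 14]
`value = items[4]` → value = 16
So value = 16

Answer: 16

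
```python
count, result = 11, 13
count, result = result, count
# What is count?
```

Trace:
`count, result = 11, 13` → count = 11; result = 13
`count, result = result, count` → count = 13; result = 11
So count = 13

Answer: 13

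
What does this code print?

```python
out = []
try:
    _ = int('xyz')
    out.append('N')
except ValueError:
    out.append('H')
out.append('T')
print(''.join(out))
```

Execution trace: 'H' (except ValueError) → 'T' (after the try/except). Output: HT

Answer: HT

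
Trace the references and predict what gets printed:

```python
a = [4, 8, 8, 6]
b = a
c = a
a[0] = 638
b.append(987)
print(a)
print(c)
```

Key concept: multiple aliases.
Step by step:
`a = [4, 8, 8, 6]` → a = [4, 8, 8, 6]
`b = a` → b = [4, 8, 8, 6] (same object as a)
`c = a` → c = [4, 8, 8, 6] (same object as a, b)
`a[0] = 638` → a = [638, 8, 8, 6] (same object as b, c); b = [638, 8, 8, 6] (same object as a, c); c = [638, 8, 8, 6] (same object as a, b)
`b.append(987)` → a = [638, 8, 8, 6, 987] (same object as b, c); b = [638, 8, 8, 6, 987] (same object as a, c); c = [638, 8, 8, 6, 987] (same object as a, b)
`print(a)` → prints [638, 8, 8, 6, 987]
`print(c)` → prints [638, 8, 8, 6, 987]

Answer:
[638, 8, 8, 6, 987]
[638, 8, 8, 6, 987]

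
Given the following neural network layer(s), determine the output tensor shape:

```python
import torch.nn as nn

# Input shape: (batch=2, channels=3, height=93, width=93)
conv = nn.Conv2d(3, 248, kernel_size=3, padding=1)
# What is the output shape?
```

Input: (2, 3, 93, 93) -> Output: (2, 248, 93, 93)

Answer: (2, 248, 93, 93)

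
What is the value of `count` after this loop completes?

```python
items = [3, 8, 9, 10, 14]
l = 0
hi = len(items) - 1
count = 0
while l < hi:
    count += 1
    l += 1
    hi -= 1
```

Iterations until pointers meet (list length 5)
`count` takes the values: 0 → 1 → 2

Answer: 2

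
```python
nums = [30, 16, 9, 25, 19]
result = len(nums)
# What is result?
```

Trace:
`nums = [30, 16, 9, 25, 19]` → nums = [30, 16, 9, 25, 19]
`result = len(nums)` → result = 5
So result = 5

Answer: 5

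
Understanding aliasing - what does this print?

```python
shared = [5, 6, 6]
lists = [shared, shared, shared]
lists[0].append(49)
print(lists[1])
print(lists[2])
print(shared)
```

Key concept: list of same reference.
Step by step:
`shared = [5, 6, 6]` → shared = [5, 6, 6]
`lists = [shared, shared, shared]` → lists = [[5, 6, 6], [5, 6, 6], [5, 6, 6]]
`lists[0].append(49)` → shared = [5, 6, 6, 49]; lists = [[5, 6, 6, 49], [5, 6, 6, 49], [5, 6, 6, 49]]
`print(lists[1])` → prints [5, 6, 6, 49]
`print(lists[2])` → prints [5, 6, 6, 49]
`print(shared)` → prints [5, 6, 6, 49]

Answer:
[5, 6, 6, 49]
[5, 6, 6, 49]
[5, 6, 6, 49]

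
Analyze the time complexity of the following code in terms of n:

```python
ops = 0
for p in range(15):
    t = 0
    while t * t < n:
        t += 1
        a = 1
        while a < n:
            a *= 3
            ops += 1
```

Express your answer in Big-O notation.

Each loop level contributes: 1 × √n × log n. Multiplying the contributions gives O(√n log n).

Answer: O(√n log n)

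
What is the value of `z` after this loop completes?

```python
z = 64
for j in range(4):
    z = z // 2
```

Halve 4 times: 64 // 2^4 = 4
`z` takes the values: 64 → 32 → 16 → 8 → 4

Answer: 4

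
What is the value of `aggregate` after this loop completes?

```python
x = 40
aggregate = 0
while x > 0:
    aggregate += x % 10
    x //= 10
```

Sum digits of 40
`aggregate` takes the values: 0 → 4

Answer: 4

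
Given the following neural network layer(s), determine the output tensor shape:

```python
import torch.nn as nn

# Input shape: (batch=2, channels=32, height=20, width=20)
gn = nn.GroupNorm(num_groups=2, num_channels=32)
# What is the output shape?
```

Input: (2, 32, 20, 20) -> Output: (2, 32, 20, 20)

Answer: (2, 32, 20, 20)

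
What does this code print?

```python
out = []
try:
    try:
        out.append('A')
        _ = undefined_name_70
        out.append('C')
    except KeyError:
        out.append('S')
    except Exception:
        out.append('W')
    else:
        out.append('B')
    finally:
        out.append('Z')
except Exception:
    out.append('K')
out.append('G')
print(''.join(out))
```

Execution trace: 'A' (inner try body) → 'W' (inner except Exception) → 'Z' (inner finally) → 'G' (after the try/except). Output: AWZG

Answer: AWZG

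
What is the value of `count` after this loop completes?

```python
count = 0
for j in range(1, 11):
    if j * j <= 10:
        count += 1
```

Count numbers where j² ≤ 10
`count` takes the values: 0 → 1 → 2 → 3

Answer: 3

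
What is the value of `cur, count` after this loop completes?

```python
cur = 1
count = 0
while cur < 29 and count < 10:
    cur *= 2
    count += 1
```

Double until >= 29 or 10 iterations
`cur, count` takes the values: (1, 0) → (2, 0) → (2, 1) → (4, 1) → (4, 2) → (8, 2) → (8, 3) → (16, 3) → (16, 4) → (32, 4) → (32, 5)

Answer: 32, 5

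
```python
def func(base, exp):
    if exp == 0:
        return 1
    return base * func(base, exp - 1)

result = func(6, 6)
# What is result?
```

func(6, 6) = 6 * 6 * 6 * 6 * 6 * 6 = 46656

Answer: 46656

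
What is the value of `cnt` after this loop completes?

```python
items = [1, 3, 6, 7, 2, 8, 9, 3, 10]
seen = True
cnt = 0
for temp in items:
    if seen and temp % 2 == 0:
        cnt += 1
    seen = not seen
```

Count even values at even positions
`cnt` takes the values: 0 → 1 → 2 → 3

Answer: 3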